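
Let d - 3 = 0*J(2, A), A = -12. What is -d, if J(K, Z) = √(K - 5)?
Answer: -3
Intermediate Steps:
J(K, Z) = √(-5 + K)
d = 3 (d = 3 + 0*√(-5 + 2) = 3 + 0*√(-3) = 3 + 0*(I*√3) = 3 + 0 = 3)
-d = -1*3 = -3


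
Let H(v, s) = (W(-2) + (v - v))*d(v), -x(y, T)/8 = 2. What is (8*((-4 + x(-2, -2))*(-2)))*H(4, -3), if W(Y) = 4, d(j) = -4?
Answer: -5120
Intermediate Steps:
x(y, T) = -16 (x(y, T) = -8*2 = -16)
H(v, s) = -16 (H(v, s) = (4 + (v - v))*(-4) = (4 + 0)*(-4) = 4*(-4) = -16)
(8*((-4 + x(-2, -2))*(-2)))*H(4, -3) = (8*((-4 - 16)*(-2)))*(-16) = (8*(-20*(-2)))*(-16) = (8*40)*(-16) = 320*(-16) = -5120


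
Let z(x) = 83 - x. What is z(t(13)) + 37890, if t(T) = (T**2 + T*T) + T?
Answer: 37622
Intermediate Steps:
t(T) = T + 2*T**2 (t(T) = (T**2 + T**2) + T = 2*T**2 + T = T + 2*T**2)
z(t(13)) + 37890 = (83 - 13*(1 + 2*13)) + 37890 = (83 - 13*(1 + 26)) + 37890 = (83 - 13*27) + 37890 = (83 - 1*351) + 37890 = (83 - 351) + 37890 = -268 + 37890 = 37622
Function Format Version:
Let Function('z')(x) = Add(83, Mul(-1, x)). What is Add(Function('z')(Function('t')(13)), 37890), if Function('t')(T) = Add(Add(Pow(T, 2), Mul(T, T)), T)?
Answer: 37622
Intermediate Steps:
Function('t')(T) = Add(T, Mul(2, Pow(T, 2))) (Function('t')(T) = Add(Add(Pow(T, 2), Pow(T, 2)), T) = Add(Mul(2, Pow(T, 2)), T) = Add(T, Mul(2, Pow(T, 2))))
Add(Function('z')(Function('t')(13)), 37890) = Add(Add(83, Mul(-1, Mul(13, Add(1, Mul(2, 13))))), 37890) = Add(Add(83, Mul(-1, Mul(13, Add(1, 26)))), 37890) = Add(Add(83, Mul(-1, Mul(13, 27))), 37890) = Add(Add(83, Mul(-1, 351)), 37890) = Add(Add(83, -351), 37890) = Add(-268, 37890) = 37622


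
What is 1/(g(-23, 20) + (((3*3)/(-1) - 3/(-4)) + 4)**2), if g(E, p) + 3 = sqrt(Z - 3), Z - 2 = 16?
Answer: 3856/54241 - 256*sqrt(15)/54241 ≈ 0.052811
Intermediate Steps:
Z = 18 (Z = 2 + 16 = 18)
g(E, p) = -3 + sqrt(15) (g(E, p) = -3 + sqrt(18 - 3) = -3 + sqrt(15))
1/(g(-23, 20) + (((3*3)/(-1) - 3/(-4)) + 4)**2) = 1/((-3 + sqrt(15)) + (((3*3)/(-1) - 3/(-4)) + 4)**2) = 1/((-3 + sqrt(15)) + ((9*(-1) - 3*(-1/4)) + 4)**2) = 1/((-3 + sqrt(15)) + ((-9 + 3/4) + 4)**2) = 1/((-3 + sqrt(15)) + (-33/4 + 4)**2) = 1/((-3 + sqrt(15)) + (-17/4)**2) = 1/((-3 + sqrt(15)) + 289/16) = 1/(241/16 + sqrt(15))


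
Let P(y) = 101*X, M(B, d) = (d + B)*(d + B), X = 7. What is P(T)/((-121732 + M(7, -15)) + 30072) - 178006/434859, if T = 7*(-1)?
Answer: -5537360963/13277114988 ≈ -0.41706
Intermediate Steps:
T = -7
M(B, d) = (B + d)² (M(B, d) = (B + d)*(B + d) = (B + d)²)
P(y) = 707 (P(y) = 101*7 = 707)
P(T)/((-121732 + M(7, -15)) + 30072) - 178006/434859 = 707/((-121732 + (7 - 15)²) + 30072) - 178006/434859 = 707/((-121732 + (-8)²) + 30072) - 178006*1/434859 = 707/((-121732 + 64) + 30072) - 178006/434859 = 707/(-121668 + 30072) - 178006/434859 = 707/(-91596) - 178006/434859 = 707*(-1/91596) - 178006/434859 = -707/91596 - 178006/434859 = -5537360963/13277114988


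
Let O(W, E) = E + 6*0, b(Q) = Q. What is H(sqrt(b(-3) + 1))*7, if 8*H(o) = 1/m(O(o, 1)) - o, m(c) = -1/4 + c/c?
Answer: 7/6 - 7*I*sqrt(2)/8 ≈ 1.1667 - 1.2374*I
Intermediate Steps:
O(W, E) = E (O(W, E) = E + 0 = E)
m(c) = 3/4 (m(c) = -1*1/4 + 1 = -1/4 + 1 = 3/4)
H(o) = 1/6 - o/8 (H(o) = (1/(3/4) - o)/8 = (4/3 - o)/8 = 1/6 - o/8)
H(sqrt(b(-3) + 1))*7 = (1/6 - sqrt(-3 + 1)/8)*7 = (1/6 - I*sqrt(2)/8)*7 = 7/6 - 7*I*sqrt(2)/8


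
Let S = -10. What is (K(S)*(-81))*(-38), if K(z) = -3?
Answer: -9234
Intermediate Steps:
(K(S)*(-81))*(-38) = -3*(-81)*(-38) = 243*(-38) = -9234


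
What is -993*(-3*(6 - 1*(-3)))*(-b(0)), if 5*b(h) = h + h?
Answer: 0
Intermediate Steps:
b(h) = 2*h/5 (b(h) = (h + h)/5 = (2*h)/5 = 2*h/5)
-993*(-3*(6 - 1*(-3)))*(-b(0)) = -993*(-3*(6 - 1*(-3)))*(-2*0/5) = -993*(-3*(6 + 3))*(-1*0) = -993*(-3*9)*0 = -(-26811)*0 = -993*0 = 0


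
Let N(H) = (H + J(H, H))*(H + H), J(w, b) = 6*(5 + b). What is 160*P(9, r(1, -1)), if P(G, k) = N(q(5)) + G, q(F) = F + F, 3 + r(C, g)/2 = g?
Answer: 321440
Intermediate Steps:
r(C, g) = -6 + 2*g
J(w, b) = 30 + 6*b
q(F) = 2*F
N(H) = 2*H*(30 + 7*H) (N(H) = (H + (30 + 6*H))*(H + H) = (30 + 7*H)*(2*H) = 2*H*(30 + 7*H))
P(G, k) = 2000 + G (P(G, k) = 2*(2*5)*(30 + 7*(2*5)) + G = 2*10*(30 + 7*10) + G = 2*10*(30 + 70) + G = 2*10*100 + G = 2000 + G)
160*P(9, r(1, -1)) = 160*(2000 + 9) = 160*2009 = 321440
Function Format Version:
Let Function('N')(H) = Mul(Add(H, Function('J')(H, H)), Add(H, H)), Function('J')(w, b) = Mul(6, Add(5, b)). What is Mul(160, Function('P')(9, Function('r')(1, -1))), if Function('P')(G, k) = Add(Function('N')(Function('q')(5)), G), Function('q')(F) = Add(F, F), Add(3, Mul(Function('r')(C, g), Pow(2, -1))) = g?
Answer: 321440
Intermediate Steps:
Function('r')(C, g) = Add(-6, Mul(2, g))
Function('J')(w, b) = Add(30, Mul(6, b))
Function('q')(F) = Mul(2, F)
Function('N')(H) = Mul(2, H, Add(30, Mul(7, H))) (Function('N')(H) = Mul(Add(H, Add(30, Mul(6, H))), Add(H, H)) = Mul(Add(30, Mul(7, H)), Mul(2, H)) = Mul(2, H, Add(30, Mul(7, H))))
Function('P')(G, k) = Add(2000, G) (Function('P')(G, k) = Add(Mul(2, Mul(2, 5), Add(30, Mul(7, Mul(2, 5)))), G) = Add(Mul(2, 10, Add(30, Mul(7, 10))), G) = Add(Mul(2, 10, Add(30, 70)), G) = Add(Mul(2, 10, 100), G) = Add(2000, G))
Mul(160, Function('P')(9, Function('r')(1, -1))) = Mul(160, Add(2000, 9)) = Mul(160, 2009) = 321440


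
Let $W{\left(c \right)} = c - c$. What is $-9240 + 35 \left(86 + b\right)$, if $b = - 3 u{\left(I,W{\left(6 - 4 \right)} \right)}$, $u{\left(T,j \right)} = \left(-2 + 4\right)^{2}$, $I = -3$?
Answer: $-6650$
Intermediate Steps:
$W{\left(c \right)} = 0$
$u{\left(T,j \right)} = 4$ ($u{\left(T,j \right)} = 2^{2} = 4$)
$b = -12$ ($b = \left(-3\right) 4 = -12$)
$-9240 + 35 \left(86 + b\right) = -9240 + 35 \left(86 - 12\right) = -9240 + 35 \cdot 74 = -9240 + 2590 = -6650$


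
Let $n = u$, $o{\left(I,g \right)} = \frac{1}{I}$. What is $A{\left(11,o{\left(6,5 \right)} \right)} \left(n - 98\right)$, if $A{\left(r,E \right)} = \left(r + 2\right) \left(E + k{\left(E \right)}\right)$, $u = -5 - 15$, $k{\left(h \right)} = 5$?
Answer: $- \frac{23777}{3} \approx -7925.7$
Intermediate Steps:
$u = -20$ ($u = -5 - 15 = -20$)
$A{\left(r,E \right)} = \left(2 + r\right) \left(5 + E\right)$ ($A{\left(r,E \right)} = \left(r + 2\right) \left(E + 5\right) = \left(2 + r\right) \left(5 + E\right)$)
$n = -20$
$A{\left(11,o{\left(6,5 \right)} \right)} \left(n - 98\right) = \left(10 + \frac{2}{6} + 5 \cdot 11 + \frac{1}{6} \cdot 11\right) \left(-20 - 98\right) = \left(10 + 2 \cdot \frac{1}{6} + 55 + \frac{1}{6} \cdot 11\right) \left(-118\right) = \left(10 + \frac{1}{3} + 55 + \frac{11}{6}\right) \left(-118\right) = \frac{403}{6} \left(-118\right) = - \frac{23777}{3}$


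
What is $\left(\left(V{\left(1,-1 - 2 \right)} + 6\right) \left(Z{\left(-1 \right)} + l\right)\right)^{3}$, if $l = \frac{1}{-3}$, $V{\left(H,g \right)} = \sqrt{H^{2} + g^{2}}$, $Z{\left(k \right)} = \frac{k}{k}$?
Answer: $\frac{352}{3} + \frac{944 \sqrt{10}}{27} \approx 227.9$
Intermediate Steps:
$Z{\left(k \right)} = 1$
$l = - \frac{1}{3} \approx -0.33333$
$\left(\left(V{\left(1,-1 - 2 \right)} + 6\right) \left(Z{\left(-1 \right)} + l\right)\right)^{3} = \left(\left(\sqrt{1^{2} + \left(-1 - 2\right)^{2}} + 6\right) \left(1 - \frac{1}{3}\right)\right)^{3} = \left(\left(\sqrt{1 + \left(-3\right)^{2}} + 6\right) \frac{2}{3}\right)^{3} = \left(\left(\sqrt{1 + 9} + 6\right) \frac{2}{3}\right)^{3} = \left(\left(\sqrt{10} + 6\right) \frac{2}{3}\right)^{3} = \left(\left(6 + \sqrt{10}\right) \frac{2}{3}\right)^{3} = \left(4 + \frac{2 \sqrt{10}}{3}\right)^{3}$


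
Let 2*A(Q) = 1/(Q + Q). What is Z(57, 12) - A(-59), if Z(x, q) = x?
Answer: 13453/236 ≈ 57.004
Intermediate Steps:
A(Q) = 1/(4*Q) (A(Q) = 1/(2*(Q + Q)) = 1/(2*((2*Q))) = (1/(2*Q))/2 = 1/(4*Q))
Z(57, 12) - A(-59) = 57 - 1/(4*(-59)) = 57 - (-1)/(4*59) = 57 - 1*(-1/236) = 57 + 1/236 = 13453/236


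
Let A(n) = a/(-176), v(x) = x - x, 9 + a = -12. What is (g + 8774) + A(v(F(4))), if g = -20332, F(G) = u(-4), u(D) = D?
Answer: -2034187/176 ≈ -11558.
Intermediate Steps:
a = -21 (a = -9 - 12 = -21)
F(G) = -4
v(x) = 0
A(n) = 21/176 (A(n) = -21/(-176) = -21*(-1/176) = 21/176)
(g + 8774) + A(v(F(4))) = (-20332 + 8774) + 21/176 = -11558 + 21/176 = -2034187/176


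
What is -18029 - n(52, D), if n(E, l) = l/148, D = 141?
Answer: -2668433/148 ≈ -18030.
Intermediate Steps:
n(E, l) = l/148 (n(E, l) = l*(1/148) = l/148)
-18029 - n(52, D) = -18029 - 141/148 = -2668433/148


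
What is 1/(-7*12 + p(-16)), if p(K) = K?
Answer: -1/100 ≈ -0.010000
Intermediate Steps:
1/(-7*12 + p(-16)) = 1/(-7*12 - 16) = 1/(-84 - 16) = 1/(-100) = -1/100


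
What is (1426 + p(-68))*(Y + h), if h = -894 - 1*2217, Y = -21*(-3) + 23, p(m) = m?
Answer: -4107950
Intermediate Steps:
Y = 86 (Y = 63 + 23 = 86)
h = -3111 (h = -894 - 2217 = -3111)
(1426 + p(-68))*(Y + h) = (1426 - 68)*(86 - 3111) = 1358*(-3025) = -4107950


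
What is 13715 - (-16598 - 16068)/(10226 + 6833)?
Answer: 233996851/17059 ≈ 13717.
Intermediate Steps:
13715 - (-16598 - 16068)/(10226 + 6833) = 13715 - (-32666)/17059 = 13715 - 1*(-32666/17059) = 13715 + 32666/17059 = 233996851/17059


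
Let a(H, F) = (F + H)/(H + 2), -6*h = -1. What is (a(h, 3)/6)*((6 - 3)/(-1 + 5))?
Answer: 19/104 ≈ 0.18269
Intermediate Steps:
h = ⅙ (h = -⅙*(-1) = ⅙ ≈ 0.16667)
a(H, F) = (F + H)/(2 + H)
(a(h, 3)/6)*((6 - 3)/(-1 + 5)) = (((3 + ⅙)/(2 + ⅙))/6)*((6 - 3)/(-1 + 5)) = (((19/6)/(13/6))/6)*(3/4) = (((6/13)*(19/6))/6)*(3*(¼)) = ((⅙)*(19/13))*(¾) = (19/78)*(¾) = 19/104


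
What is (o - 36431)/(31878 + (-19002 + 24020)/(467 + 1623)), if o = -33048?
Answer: -4270915/1959707 ≈ -2.1794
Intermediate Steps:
(o - 36431)/(31878 + (-19002 + 24020)/(467 + 1623)) = (-33048 - 36431)/(31878 + (-19002 + 24020)/(467 + 1623)) = -69479/(31878 + 5018/2090) = -69479/(31878 + 5018*(1/2090)) = -69479/(31878 + 2509/1045) = -69479/33315019/1045 = -69479*1045/33315019 = -4270915/1959707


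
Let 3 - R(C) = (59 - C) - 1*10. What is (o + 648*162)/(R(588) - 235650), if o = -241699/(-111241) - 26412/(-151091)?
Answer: -1764425039061557/3951580985289548 ≈ -0.44651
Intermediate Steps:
o = 39456640901/16807513931 (o = -241699*(-1/111241) - 26412*(-1/151091) = 241699/111241 + 26412/151091 = 39456640901/16807513931 ≈ 2.3476)
R(C) = -46 + C (R(C) = 3 - ((59 - C) - 1*10) = 3 - ((59 - C) - 10) = 3 - (49 - C) = 3 + (-49 + C) = -46 + C)
(o + 648*162)/(R(588) - 235650) = (39456640901/16807513931 + 648*162)/((-46 + 588) - 235650) = (39456640901/16807513931 + 104976)/(542 - 235650) = (1764425039061557/16807513931)/(-235108) = (1764425039061557/16807513931)*(-1/235108) = -1764425039061557/3951580985289548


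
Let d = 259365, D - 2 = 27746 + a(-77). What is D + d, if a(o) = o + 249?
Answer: 287285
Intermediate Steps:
a(o) = 249 + o
D = 27920 (D = 2 + (27746 + (249 - 77)) = 2 + (27746 + 172) = 2 + 27918 = 27920)
D + d = 27920 + 259365 = 287285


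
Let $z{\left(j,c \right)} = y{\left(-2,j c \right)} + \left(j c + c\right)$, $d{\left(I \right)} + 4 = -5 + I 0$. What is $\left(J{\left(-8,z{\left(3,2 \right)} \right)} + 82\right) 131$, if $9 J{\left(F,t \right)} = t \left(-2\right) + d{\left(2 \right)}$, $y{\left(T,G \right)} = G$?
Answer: $\frac{91831}{9} \approx 10203.0$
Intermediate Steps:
$d{\left(I \right)} = -9$ ($d{\left(I \right)} = -4 + \left(-5 + I 0\right) = -4 + \left(-5 + 0\right) = -4 - 5 = -9$)
$z{\left(j,c \right)} = c + 2 c j$ ($z{\left(j,c \right)} = j c + \left(j c + c\right) = c j + \left(c j + c\right) = c j + \left(c + c j\right) = c + 2 c j$)
$J{\left(F,t \right)} = -1 - \frac{2 t}{9}$ ($J{\left(F,t \right)} = \frac{t \left(-2\right) - 9}{9} = \frac{- 2 t - 9}{9} = \frac{-9 - 2 t}{9} = -1 - \frac{2 t}{9}$)
$\left(J{\left(-8,z{\left(3,2 \right)} \right)} + 82\right) 131 = \left(\left(-1 - \frac{2 \cdot 2 \left(1 + 2 \cdot 3\right)}{9}\right) + 82\right) 131 = \left(\left(-1 - \frac{2 \cdot 2 \left(1 + 6\right)}{9}\right) + 82\right) 131 = \left(\left(-1 - \frac{2 \cdot 2 \cdot 7}{9}\right) + 82\right) 131 = \left(\left(-1 - \frac{28}{9}\right) + 82\right) 131 = \left(- \frac{37}{9} + 82\right) 131 = \frac{701}{9} \cdot 131 = \frac{91831}{9}$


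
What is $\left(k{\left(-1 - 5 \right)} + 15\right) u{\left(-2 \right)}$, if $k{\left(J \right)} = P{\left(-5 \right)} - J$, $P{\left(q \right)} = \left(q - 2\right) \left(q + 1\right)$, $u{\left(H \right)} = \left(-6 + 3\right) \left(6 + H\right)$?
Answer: $-588$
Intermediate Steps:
$u{\left(H \right)} = -18 - 3 H$ ($u{\left(H \right)} = - 3 \left(6 + H\right) = -18 - 3 H$)
$P{\left(q \right)} = \left(1 + q\right) \left(-2 + q\right)$ ($P{\left(q \right)} = \left(-2 + q\right) \left(1 + q\right) = \left(1 + q\right) \left(-2 + q\right)$)
$k{\left(J \right)} = 28 - J$ ($k{\left(J \right)} = \left(-2 + \left(-5\right)^{2} - -5\right) - J = \left(-2 + 25 + 5\right) - J = 28 - J$)
$\left(k{\left(-1 - 5 \right)} + 15\right) u{\left(-2 \right)} = \left(\left(28 - \left(-1 - 5\right)\right) + 15\right) \left(-18 - -6\right) = \left(\left(28 - \left(-1 - 5\right)\right) + 15\right) \left(-18 + 6\right) = \left(\left(28 - -6\right) + 15\right) \left(-12\right) = \left(\left(28 + 6\right) + 15\right) \left(-12\right) = \left(34 + 15\right) \left(-12\right) = 49 \left(-12\right) = -588$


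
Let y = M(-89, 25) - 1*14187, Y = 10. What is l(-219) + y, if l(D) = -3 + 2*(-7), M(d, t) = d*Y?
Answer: -15094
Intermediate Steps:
M(d, t) = 10*d (M(d, t) = d*10 = 10*d)
l(D) = -17 (l(D) = -3 - 14 = -17)
y = -15077 (y = 10*(-89) - 1*14187 = -890 - 14187 = -15077)
l(-219) + y = -17 - 15077 = -15094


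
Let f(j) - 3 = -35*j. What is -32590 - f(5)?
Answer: -32418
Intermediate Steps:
f(j) = 3 - 35*j
-32590 - f(5) = -32590 - (3 - 35*5) = -32590 - (3 - 175) = -32590 - 1*(-172) = -32590 + 172 = -32418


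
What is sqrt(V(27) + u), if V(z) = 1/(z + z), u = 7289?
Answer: sqrt(2361642)/18 ≈ 85.376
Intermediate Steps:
V(z) = 1/(2*z)
sqrt(V(27) + u) = sqrt((1/2)/27 + 7289) = sqrt((1/2)*(1/27) + 7289) = sqrt(1/54 + 7289) = sqrt(393607/54) = sqrt(2361642)/18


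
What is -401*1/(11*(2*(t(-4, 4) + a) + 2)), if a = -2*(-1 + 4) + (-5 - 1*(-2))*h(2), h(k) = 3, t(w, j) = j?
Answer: 401/220 ≈ 1.8227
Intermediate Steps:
a = -15 (a = -2*(-1 + 4) + (-5 - 1*(-2))*3 = -2*3 + (-5 + 2)*3 = -6 - 3*3 = -6 - 9 = -15)
-401*1/(11*(2*(t(-4, 4) + a) + 2)) = -401*1/(11*(2*(4 - 15) + 2)) = -401*1/(11*(2*(-11) + 2)) = -401*1/(11*(-22 + 2)) = -401/(11*(-20)) = -401/(-220) = -401*(-1/220) = 401/220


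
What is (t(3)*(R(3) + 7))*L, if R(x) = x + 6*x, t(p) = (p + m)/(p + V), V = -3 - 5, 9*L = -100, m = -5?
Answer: -1120/9 ≈ -124.44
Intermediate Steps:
L = -100/9 (L = (⅑)*(-100) = -100/9 ≈ -11.111)
V = -8
t(p) = (-5 + p)/(-8 + p) (t(p) = (p - 5)/(p - 8) = (-5 + p)/(-8 + p))
R(x) = 7*x
(t(3)*(R(3) + 7))*L = (((-5 + 3)/(-8 + 3))*(7*3 + 7))*(-100/9) = ((-2/(-5))*(21 + 7))*(-100/9) = (-⅕*(-2)*28)*(-100/9) = ((⅖)*28)*(-100/9) = (56/5)*(-100/9) = -1120/9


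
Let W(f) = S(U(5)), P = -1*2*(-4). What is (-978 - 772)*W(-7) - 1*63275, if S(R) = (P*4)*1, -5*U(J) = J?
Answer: -119275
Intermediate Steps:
U(J) = -J/5
P = 8 (P = -2*(-4) = 8)
S(R) = 32 (S(R) = (8*4)*1 = 32*1 = 32)
W(f) = 32
(-978 - 772)*W(-7) - 1*63275 = (-978 - 772)*32 - 1*63275 = -1750*32 - 63275 = -56000 - 63275 = -119275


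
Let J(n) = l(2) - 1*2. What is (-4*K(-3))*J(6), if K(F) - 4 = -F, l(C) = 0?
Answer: 56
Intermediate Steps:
K(F) = 4 - F
J(n) = -2 (J(n) = 0 - 1*2 = 0 - 2 = -2)
(-4*K(-3))*J(6) = -4*(4 - 1*(-3))*(-2) = -4*(4 + 3)*(-2) = -4*7*(-2) = -28*(-2) = 56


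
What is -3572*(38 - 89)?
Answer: 182172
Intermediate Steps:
-3572*(38 - 89) = -3572*(-51) = 182172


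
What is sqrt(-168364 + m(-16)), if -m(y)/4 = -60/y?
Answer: I*sqrt(168379) ≈ 410.34*I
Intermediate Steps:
m(y) = 240/y (m(y) = -(-240)/y = 240/y)
sqrt(-168364 + m(-16)) = sqrt(-168364 + 240/(-16)) = sqrt(-168364 + 240*(-1/16)) = sqrt(-168364 - 15) = sqrt(-168379) = I*sqrt(168379)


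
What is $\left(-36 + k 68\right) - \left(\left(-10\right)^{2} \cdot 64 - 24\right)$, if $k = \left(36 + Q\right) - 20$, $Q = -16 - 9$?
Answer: $-7024$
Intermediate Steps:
$Q = -25$
$k = -9$ ($k = \left(36 - 25\right) - 20 = 11 - 20 = -9$)
$\left(-36 + k 68\right) - \left(\left(-10\right)^{2} \cdot 64 - 24\right) = \left(-36 - 612\right) - \left(\left(-10\right)^{2} \cdot 64 - 24\right) = \left(-36 - 612\right) - \left(100 \cdot 64 - 24\right) = -648 - \left(6400 - 24\right) = -648 - 6376 = -7024$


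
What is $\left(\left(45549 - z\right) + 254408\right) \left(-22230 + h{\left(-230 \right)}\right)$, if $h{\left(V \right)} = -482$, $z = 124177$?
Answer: $-3992315360$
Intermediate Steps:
$\left(\left(45549 - z\right) + 254408\right) \left(-22230 + h{\left(-230 \right)}\right) = \left(\left(45549 - 124177\right) + 254408\right) \left(-22230 - 482\right) = \left(\left(45549 - 124177\right) + 254408\right) \left(-22712\right) = \left(-78628 + 254408\right) \left(-22712\right) = 175780 \left(-22712\right) = -3992315360$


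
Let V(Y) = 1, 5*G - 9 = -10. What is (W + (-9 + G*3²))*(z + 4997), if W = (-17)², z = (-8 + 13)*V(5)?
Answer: 6957782/5 ≈ 1.3916e+6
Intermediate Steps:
G = -⅕ (G = 9/5 + (⅕)*(-10) = 9/5 - 2 = -⅕ ≈ -0.20000)
z = 5 (z = (-8 + 13)*1 = 5*1 = 5)
W = 289
(W + (-9 + G*3²))*(z + 4997) = (289 + (-9 - ⅕*3²))*(5 + 4997) = (289 + (-9 - ⅕*9))*5002 = (289 + (-9 - 9/5))*5002 = (289 - 54/5)*5002 = (1391/5)*5002 = 6957782/5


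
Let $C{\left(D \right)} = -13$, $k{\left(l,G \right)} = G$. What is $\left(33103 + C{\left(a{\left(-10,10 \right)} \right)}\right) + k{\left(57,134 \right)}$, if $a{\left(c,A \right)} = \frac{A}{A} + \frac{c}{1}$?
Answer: $33224$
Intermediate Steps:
$a{\left(c,A \right)} = 1 + c$ ($a{\left(c,A \right)} = 1 + c 1 = 1 + c$)
$\left(33103 + C{\left(a{\left(-10,10 \right)} \right)}\right) + k{\left(57,134 \right)} = \left(33103 - 13\right) + 134 = 33090 + 134 = 33224$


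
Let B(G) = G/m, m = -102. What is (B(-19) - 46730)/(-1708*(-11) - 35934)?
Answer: 4766441/1748892 ≈ 2.7254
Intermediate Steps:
B(G) = -G/102 (B(G) = G/(-102) = G*(-1/102) = -G/102)
(B(-19) - 46730)/(-1708*(-11) - 35934) = (-1/102*(-19) - 46730)/(-1708*(-11) - 35934) = (19/102 - 46730)/(18788 - 35934) = -4766441/102/(-17146) = -4766441/102*(-1/17146) = 4766441/1748892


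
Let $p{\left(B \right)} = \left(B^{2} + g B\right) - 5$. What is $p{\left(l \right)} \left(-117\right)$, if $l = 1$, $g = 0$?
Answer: $468$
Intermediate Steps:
$p{\left(B \right)} = -5 + B^{2}$ ($p{\left(B \right)} = \left(B^{2} + 0 B\right) - 5 = \left(B^{2} + 0\right) - 5 = B^{2} - 5 = -5 + B^{2}$)
$p{\left(l \right)} \left(-117\right) = \left(-5 + 1^{2}\right) \left(-117\right) = \left(-5 + 1\right) \left(-117\right) = \left(-4\right) \left(-117\right) = 468$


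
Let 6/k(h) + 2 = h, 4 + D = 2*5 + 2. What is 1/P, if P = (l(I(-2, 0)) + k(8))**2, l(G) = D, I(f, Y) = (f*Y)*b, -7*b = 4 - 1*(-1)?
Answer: 1/81 ≈ 0.012346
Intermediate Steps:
b = -5/7 (b = -(4 - 1*(-1))/7 = -(4 + 1)/7 = -1/7*5 = -5/7 ≈ -0.71429)
D = 8 (D = -4 + (2*5 + 2) = -4 + (10 + 2) = -4 + 12 = 8)
I(f, Y) = -5*Y*f/7 (I(f, Y) = (f*Y)*(-5/7) = (Y*f)*(-5/7) = -5*Y*f/7)
l(G) = 8
k(h) = 6/(-2 + h)
P = 81 (P = (8 + 6/(-2 + 8))**2 = (8 + 6/6)**2 = (8 + 6*(1/6))**2 = (8 + 1)**2 = 9**2 = 81)
1/P = 1/81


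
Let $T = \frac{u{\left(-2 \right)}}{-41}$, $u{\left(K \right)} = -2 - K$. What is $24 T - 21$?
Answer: $-21$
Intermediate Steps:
$T = 0$ ($T = \frac{-2 - -2}{-41} = \left(-2 + 2\right) \left(- \frac{1}{41}\right) = 0 \left(- \frac{1}{41}\right) = 0$)
$24 T - 21 = 24 \cdot 0 - 21 = 0 - 21 = -21$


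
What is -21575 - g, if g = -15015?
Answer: -6560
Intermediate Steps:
-21575 - g = -21575 - 1*(-15015) = -21575 + 15015 = -6560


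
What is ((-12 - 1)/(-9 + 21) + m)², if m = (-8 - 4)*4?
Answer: 346921/144 ≈ 2409.2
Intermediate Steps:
m = -48 (m = -12*4 = -48)
((-12 - 1)/(-9 + 21) + m)² = ((-12 - 1)/(-9 + 21) - 48)² = (-13/12 - 48)² = (-589/12)² = 346921/144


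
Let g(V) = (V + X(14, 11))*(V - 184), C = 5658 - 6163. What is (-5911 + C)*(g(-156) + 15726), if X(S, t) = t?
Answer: -417206816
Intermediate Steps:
C = -505
g(V) = (-184 + V)*(11 + V) (g(V) = (V + 11)*(V - 184) = (11 + V)*(-184 + V) = (-184 + V)*(11 + V))
(-5911 + C)*(g(-156) + 15726) = (-5911 - 505)*((-2024 + (-156)² - 173*(-156)) + 15726) = -6416*((-2024 + 24336 + 26988) + 15726) = -6416*(49300 + 15726) = -6416*65026 = -417206816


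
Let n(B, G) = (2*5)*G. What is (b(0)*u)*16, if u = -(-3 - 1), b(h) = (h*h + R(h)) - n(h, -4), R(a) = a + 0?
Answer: 2560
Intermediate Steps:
n(B, G) = 10*G
R(a) = a
b(h) = 40 + h + h**2 (b(h) = (h*h + h) - 10*(-4) = (h**2 + h) - 1*(-40) = (h + h**2) + 40 = 40 + h + h**2)
u = 4 (u = -1*(-4) = 4)
(b(0)*u)*16 = ((40 + 0 + 0**2)*4)*16 = ((40 + 0 + 0)*4)*16 = (40*4)*16 = 160*16 = 2560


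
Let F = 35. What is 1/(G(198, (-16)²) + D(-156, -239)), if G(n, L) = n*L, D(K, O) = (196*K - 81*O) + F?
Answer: 1/39506 ≈ 2.5313e-5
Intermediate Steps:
D(K, O) = 35 - 81*O + 196*K (D(K, O) = (196*K - 81*O) + 35 = (-81*O + 196*K) + 35 = 35 - 81*O + 196*K)
G(n, L) = L*n
1/(G(198, (-16)²) + D(-156, -239)) = 1/((-16)²*198 + (35 - 81*(-239) + 196*(-156))) = 1/(256*198 + (35 + 19359 - 30576)) = 1/(50688 - 11182) = 1/39506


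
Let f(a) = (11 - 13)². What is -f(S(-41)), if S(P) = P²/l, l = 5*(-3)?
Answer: -4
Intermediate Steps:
l = -15
S(P) = -P²/15 (S(P) = P²/(-15) = P²*(-1/15) = -P²/15)
f(a) = 4 (f(a) = (-2)² = 4)
-f(S(-41)) = -1*4 = -4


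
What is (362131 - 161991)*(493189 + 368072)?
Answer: 172372776540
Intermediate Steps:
(362131 - 161991)*(493189 + 368072) = 200140*861261 = 172372776540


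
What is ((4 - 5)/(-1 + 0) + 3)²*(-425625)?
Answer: -6810000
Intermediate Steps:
((4 - 5)/(-1 + 0) + 3)²*(-425625) = (-1/(-1) + 3)²*(-425625) = (-1*(-1) + 3)²*(-425625) = (1 + 3)²*(-425625) = 4²*(-425625) = 16*(-425625) = -6810000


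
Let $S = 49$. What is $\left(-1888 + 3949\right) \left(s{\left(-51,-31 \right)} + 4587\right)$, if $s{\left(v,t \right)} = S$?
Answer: $9554796$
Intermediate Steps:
$s{\left(v,t \right)} = 49$
$\left(-1888 + 3949\right) \left(s{\left(-51,-31 \right)} + 4587\right) = \left(-1888 + 3949\right) \left(49 + 4587\right) = 2061 \cdot 4636 = 9554796$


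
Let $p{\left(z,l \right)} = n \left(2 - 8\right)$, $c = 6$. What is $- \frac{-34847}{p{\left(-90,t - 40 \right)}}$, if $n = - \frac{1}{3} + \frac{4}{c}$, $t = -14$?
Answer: $- \frac{34847}{2} \approx -17424.0$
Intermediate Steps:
$n = \frac{1}{3}$ ($n = - \frac{1}{3} + \frac{4}{6} = \left(-1\right) \frac{1}{3} + 4 \cdot \frac{1}{6} = - \frac{1}{3} + \frac{2}{3} = \frac{1}{3} \approx 0.33333$)
$p{\left(z,l \right)} = -2$ ($p{\left(z,l \right)} = \frac{2 - 8}{3} = \frac{1}{3} \left(-6\right) = -2$)
$- \frac{-34847}{p{\left(-90,t - 40 \right)}} = - \frac{-34847}{-2} = - \frac{\left(-34847\right) \left(-1\right)}{2} = \left(-1\right) \frac{34847}{2} = - \frac{34847}{2}$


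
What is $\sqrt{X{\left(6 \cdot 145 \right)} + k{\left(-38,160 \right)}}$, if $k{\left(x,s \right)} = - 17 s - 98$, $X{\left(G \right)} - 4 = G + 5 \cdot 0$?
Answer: $18 i \sqrt{6} \approx 44.091 i$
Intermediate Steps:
$X{\left(G \right)} = 4 + G$ ($X{\left(G \right)} = 4 + \left(G + 5 \cdot 0\right) = 4 + \left(G + 0\right) = 4 + G$)
$k{\left(x,s \right)} = -98 - 17 s$
$\sqrt{X{\left(6 \cdot 145 \right)} + k{\left(-38,160 \right)}} = \sqrt{\left(4 + 6 \cdot 145\right) - 2818} = \sqrt{\left(4 + 870\right) - 2818} = \sqrt{874 - 2818} = \sqrt{-1944} = 18 i \sqrt{6}$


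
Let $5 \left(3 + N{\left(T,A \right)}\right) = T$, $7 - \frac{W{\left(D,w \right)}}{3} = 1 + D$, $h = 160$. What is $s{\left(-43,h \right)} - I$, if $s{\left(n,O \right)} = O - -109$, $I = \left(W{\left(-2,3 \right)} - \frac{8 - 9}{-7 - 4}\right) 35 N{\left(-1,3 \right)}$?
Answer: $\frac{32415}{11} \approx 2946.8$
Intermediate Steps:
$W{\left(D,w \right)} = 18 - 3 D$ ($W{\left(D,w \right)} = 21 - 3 \left(1 + D\right) = 21 - \left(3 + 3 D\right) = 18 - 3 D$)
$N{\left(T,A \right)} = -3 + \frac{T}{5}$
$I = - \frac{29456}{11}$ ($I = \left(\left(18 - -6\right) - \frac{8 - 9}{-7 - 4}\right) 35 \left(-3 + \frac{1}{5} \left(-1\right)\right) = \left(\left(18 + 6\right) - - \frac{1}{-11}\right) 35 \left(-3 - \frac{1}{5}\right) = \left(24 - \left(-1\right) \left(- \frac{1}{11}\right)\right) 35 \left(- \frac{16}{5}\right) = \left(24 - \frac{1}{11}\right) 35 \left(- \frac{16}{5}\right) = \frac{263}{11} \cdot 35 \left(- \frac{16}{5}\right) = \frac{9205}{11} \left(- \frac{16}{5}\right) = - \frac{29456}{11} \approx -2677.8$)
$s{\left(n,O \right)} = 109 + O$ ($s{\left(n,O \right)} = O + 109 = 109 + O$)
$s{\left(-43,h \right)} - I = \left(109 + 160\right) - - \frac{29456}{11} = 269 + \frac{29456}{11} = \frac{32415}{11}$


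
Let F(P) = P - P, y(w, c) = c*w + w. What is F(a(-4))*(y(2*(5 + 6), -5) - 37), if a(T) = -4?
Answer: 0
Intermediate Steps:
y(w, c) = w + c*w
F(P) = 0
F(a(-4))*(y(2*(5 + 6), -5) - 37) = 0*((2*(5 + 6))*(1 - 5) - 37) = 0*((2*11)*(-4) - 37) = 0*(22*(-4) - 37) = 0*(-88 - 37) = 0*(-125) = 0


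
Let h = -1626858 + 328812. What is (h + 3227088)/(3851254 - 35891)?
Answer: 1929042/3815363 ≈ 0.50560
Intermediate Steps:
h = -1298046
(h + 3227088)/(3851254 - 35891) = (-1298046 + 3227088)/(3851254 - 35891) = 1929042/3815363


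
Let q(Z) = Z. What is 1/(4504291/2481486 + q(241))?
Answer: 2481486/602542417 ≈ 0.0041184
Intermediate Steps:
1/(4504291/2481486 + q(241)) = 1/(4504291/2481486 + 241) = 1/(602542417/2481486) = 2481486/602542417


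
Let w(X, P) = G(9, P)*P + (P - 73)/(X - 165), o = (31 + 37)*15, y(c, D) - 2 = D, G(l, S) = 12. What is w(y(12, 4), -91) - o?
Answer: -335644/159 ≈ -2111.0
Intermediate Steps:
y(c, D) = 2 + D
o = 1020 (o = 68*15 = 1020)
w(X, P) = 12*P + (-73 + P)/(-165 + X) (w(X, P) = 12*P + (P - 73)/(X - 165) = 12*P + (-73 + P)/(-165 + X))
w(y(12, 4), -91) - o = (-73 - 1979*(-91) + 12*(-91)*(2 + 4))/(-165 + (2 + 4)) - 1*1020 = (-73 + 180089 + 12*(-91)*6)/(-165 + 6) - 1020 = (-73 + 180089 - 6552)/(-159) - 1020 = -1/159*173464 - 1020 = -173464/159 - 1020 = -335644/159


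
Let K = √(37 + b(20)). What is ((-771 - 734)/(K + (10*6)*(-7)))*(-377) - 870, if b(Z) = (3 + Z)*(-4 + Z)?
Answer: -26094490/11733 - 113477*√5/3911 ≈ -2288.9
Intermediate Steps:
b(Z) = (-4 + Z)*(3 + Z)
K = 9*√5 (K = √(37 + (-12 + 20² - 1*20)) = √(37 + (-12 + 400 - 20)) = √(37 + 368) = √405 = 9*√5 ≈ 20.125)
((-771 - 734)/(K + (10*6)*(-7)))*(-377) - 870 = ((-771 - 734)/(9*√5 + (10*6)*(-7)))*(-377) - 870 = -1505/(9*√5 + 60*(-7))*(-377) - 870 = -1505/(9*√5 - 420)*(-377) - 870 = -1505/(-420 + 9*√5)*(-377) - 870 = 567385/(-420 + 9*√5) - 870 = -870 + 567385/(-420 + 9*√5)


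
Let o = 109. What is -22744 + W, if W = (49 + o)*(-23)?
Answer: -26378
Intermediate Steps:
W = -3634 (W = (49 + 109)*(-23) = 158*(-23) = -3634)
-22744 + W = -22744 - 3634 = -26378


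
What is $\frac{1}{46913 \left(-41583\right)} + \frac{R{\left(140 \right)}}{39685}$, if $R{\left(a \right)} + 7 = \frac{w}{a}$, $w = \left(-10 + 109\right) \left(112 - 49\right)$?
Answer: $\frac{1465037448829}{1548336688542300} \approx 0.0009462$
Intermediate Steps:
$w = 6237$ ($w = 99 \cdot 63 = 6237$)
$R{\left(a \right)} = -7 + \frac{6237}{a}$
$\frac{1}{46913 \left(-41583\right)} + \frac{R{\left(140 \right)}}{39685} = \frac{1}{46913 \left(-41583\right)} + \frac{-7 + \frac{6237}{140}}{39685} = \frac{1}{46913} \left(- \frac{1}{41583}\right) + \left(-7 + 6237 \cdot \frac{1}{140}\right) \frac{1}{39685} = - \frac{1}{1950783279} + \left(-7 + \frac{891}{20}\right) \frac{1}{39685} = - \frac{1}{1950783279} + \frac{751}{20} \cdot \frac{1}{39685} = - \frac{1}{1950783279} + \frac{751}{793700} = \frac{1465037448829}{1548336688542300}$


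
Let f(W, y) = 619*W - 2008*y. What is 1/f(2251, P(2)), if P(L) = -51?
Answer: 1/1495777 ≈ 6.6855e-7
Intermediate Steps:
f(W, y) = -2008*y + 619*W
1/f(2251, P(2)) = 1/(-2008*(-51) + 619*2251) = 1/(102408 + 1393369) = 1/1495777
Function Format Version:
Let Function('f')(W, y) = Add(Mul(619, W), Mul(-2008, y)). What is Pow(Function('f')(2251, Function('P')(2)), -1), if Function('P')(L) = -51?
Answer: Rational(1, 1495777) ≈ 6.6855e-7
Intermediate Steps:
Function('f')(W, y) = Add(Mul(-2008, y), Mul(619, W))
Pow(Function('f')(2251, Function('P')(2)), -1) = Pow(Add(Mul(-2008, -51), Mul(619, 2251)), -1) = Pow(Add(102408, 1393369), -1) = Pow(1495777, -1) = Rational(1, 1495777)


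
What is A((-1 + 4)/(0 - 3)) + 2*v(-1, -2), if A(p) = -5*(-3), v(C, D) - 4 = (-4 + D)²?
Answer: 95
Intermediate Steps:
v(C, D) = 4 + (-4 + D)²
A(p) = 15
A((-1 + 4)/(0 - 3)) + 2*v(-1, -2) = 15 + 2*(4 + (-4 - 2)²) = 15 + 2*(4 + (-6)²) = 15 + 2*(4 + 36) = 15 + 2*40 = 15 + 80 = 95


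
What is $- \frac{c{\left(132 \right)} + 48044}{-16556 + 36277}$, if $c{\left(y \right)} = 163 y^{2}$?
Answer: $- \frac{2888156}{19721} \approx -146.45$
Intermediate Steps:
$- \frac{c{\left(132 \right)} + 48044}{-16556 + 36277} = - \frac{163 \cdot 132^{2} + 48044}{-16556 + 36277} = - \frac{163 \cdot 17424 + 48044}{19721} = - \frac{2840112 + 48044}{19721} = - \frac{2888156}{19721}$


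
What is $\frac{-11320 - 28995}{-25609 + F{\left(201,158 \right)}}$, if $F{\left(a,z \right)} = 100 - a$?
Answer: $\frac{8063}{5142} \approx 1.5681$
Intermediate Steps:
$\frac{-11320 - 28995}{-25609 + F{\left(201,158 \right)}} = \frac{-11320 - 28995}{-25609 + \left(100 - 201\right)} = - \frac{40315}{-25609 + \left(100 - 201\right)} = - \frac{40315}{-25609 - 101} = - \frac{40315}{-25710} = \left(-40315\right) \left(- \frac{1}{25710}\right) = \frac{8063}{5142}$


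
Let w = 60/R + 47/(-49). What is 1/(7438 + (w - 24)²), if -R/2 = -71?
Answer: 12103441/97312235927 ≈ 0.00012438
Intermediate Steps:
R = 142 (R = -2*(-71) = 142)
w = -1867/3479 (w = 60/142 + 47/(-49) = 60*(1/142) + 47*(-1/49) = 30/71 - 47/49 = -1867/3479 ≈ -0.53665)
1/(7438 + (w - 24)²) = 1/(7438 + (-1867/3479 - 24)²) = 1/(7438 + (-85363/3479)²) = 1/(7438 + 7286841769/12103441) = 1/(97312235927/12103441) = 12103441/97312235927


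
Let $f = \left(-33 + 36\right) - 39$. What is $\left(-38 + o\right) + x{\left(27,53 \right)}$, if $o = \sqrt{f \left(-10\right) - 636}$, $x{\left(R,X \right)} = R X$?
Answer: $1393 + 2 i \sqrt{69} \approx 1393.0 + 16.613 i$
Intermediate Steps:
$f = -36$ ($f = 3 - 39 = -36$)
$o = 2 i \sqrt{69}$ ($o = \sqrt{\left(-36\right) \left(-10\right) - 636} = \sqrt{360 - 636} = \sqrt{-276} = 2 i \sqrt{69} \approx 16.613 i$)
$\left(-38 + o\right) + x{\left(27,53 \right)} = \left(-38 + 2 i \sqrt{69}\right) + 27 \cdot 53 = \left(-38 + 2 i \sqrt{69}\right) + 1431 = 1393 + 2 i \sqrt{69}$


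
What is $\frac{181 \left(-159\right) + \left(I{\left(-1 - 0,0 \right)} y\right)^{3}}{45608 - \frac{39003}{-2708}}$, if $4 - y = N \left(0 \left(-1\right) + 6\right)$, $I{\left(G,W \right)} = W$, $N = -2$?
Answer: $- \frac{77933532}{123545467} \approx -0.63081$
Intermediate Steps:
$y = 16$ ($y = 4 - - 2 \left(0 \left(-1\right) + 6\right) = 4 - - 2 \left(0 + 6\right) = 4 - \left(-2\right) 6 = 4 - -12 = 4 + 12 = 16$)
$\frac{181 \left(-159\right) + \left(I{\left(-1 - 0,0 \right)} y\right)^{3}}{45608 - \frac{39003}{-2708}} = \frac{181 \left(-159\right) + \left(0 \cdot 16\right)^{3}}{45608 - \frac{39003}{-2708}} = \frac{-28779 + 0^{3}}{45608 - - \frac{39003}{2708}} = \frac{-28779 + 0}{45608 + \frac{39003}{2708}} = - \frac{28779}{\frac{123545467}{2708}} = \left(-28779\right) \frac{2708}{123545467} = - \frac{77933532}{123545467}$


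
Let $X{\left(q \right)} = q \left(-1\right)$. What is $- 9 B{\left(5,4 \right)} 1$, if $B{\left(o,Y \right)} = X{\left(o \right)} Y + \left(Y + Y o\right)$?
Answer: $-36$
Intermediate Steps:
$X{\left(q \right)} = - q$
$B{\left(o,Y \right)} = Y$ ($B{\left(o,Y \right)} = - o Y + \left(Y + Y o\right) = - Y o + \left(Y + Y o\right) = Y$)
$- 9 B{\left(5,4 \right)} 1 = \left(-9\right) 4 \cdot 1 = \left(-36\right) 1 = -36$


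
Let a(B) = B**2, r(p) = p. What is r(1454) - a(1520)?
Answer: -2308946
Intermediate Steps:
r(1454) - a(1520) = 1454 - 1*1520**2 = 1454 - 1*2310400 = 1454 - 2310400 = -2308946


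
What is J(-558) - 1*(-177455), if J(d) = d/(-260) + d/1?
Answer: 22996889/130 ≈ 1.7690e+5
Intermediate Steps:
J(d) = 259*d/260 (J(d) = d*(-1/260) + d*1 = -d/260 + d = 259*d/260)
J(-558) - 1*(-177455) = (259/260)*(-558) - 1*(-177455) = -72261/130 + 177455 = 22996889/130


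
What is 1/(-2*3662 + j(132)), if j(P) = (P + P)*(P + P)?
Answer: 1/62372 ≈ 1.6033e-5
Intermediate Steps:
j(P) = 4*P**2 (j(P) = (2*P)*(2*P) = 4*P**2)
1/(-2*3662 + j(132)) = 1/(-2*3662 + 4*132**2) = 1/(-7324 + 4*17424) = 1/(-7324 + 69696) = 1/62372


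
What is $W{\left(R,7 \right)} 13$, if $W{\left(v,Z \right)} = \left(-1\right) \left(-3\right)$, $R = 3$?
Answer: $39$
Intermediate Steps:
$W{\left(v,Z \right)} = 3$
$W{\left(R,7 \right)} 13 = 3 \cdot 13 = 39$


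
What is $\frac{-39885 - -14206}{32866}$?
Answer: $- \frac{25679}{32866} \approx -0.78132$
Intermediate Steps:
$\frac{-39885 - -14206}{32866} = \left(-39885 + 14206\right) \frac{1}{32866} = \left(-25679\right) \frac{1}{32866} = - \frac{25679}{32866}$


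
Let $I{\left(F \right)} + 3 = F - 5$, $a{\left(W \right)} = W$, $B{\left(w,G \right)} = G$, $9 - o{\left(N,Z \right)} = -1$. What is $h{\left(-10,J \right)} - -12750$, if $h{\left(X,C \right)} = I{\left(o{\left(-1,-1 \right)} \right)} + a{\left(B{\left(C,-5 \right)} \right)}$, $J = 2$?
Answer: $12747$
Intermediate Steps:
$o{\left(N,Z \right)} = 10$ ($o{\left(N,Z \right)} = 9 - -1 = 9 + 1 = 10$)
$I{\left(F \right)} = -8 + F$ ($I{\left(F \right)} = -3 + \left(F - 5\right) = -3 + \left(-5 + F\right) = -8 + F$)
$h{\left(X,C \right)} = -3$ ($h{\left(X,C \right)} = \left(-8 + 10\right) - 5 = 2 - 5 = -3$)
$h{\left(-10,J \right)} - -12750 = -3 - -12750 = -3 + 12750 = 12747$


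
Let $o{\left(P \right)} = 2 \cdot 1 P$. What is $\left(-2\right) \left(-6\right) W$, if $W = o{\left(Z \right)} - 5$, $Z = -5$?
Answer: $-180$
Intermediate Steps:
$o{\left(P \right)} = 2 P$
$W = -15$ ($W = 2 \left(-5\right) - 5 = -10 - 5 = -15$)
$\left(-2\right) \left(-6\right) W = \left(-2\right) \left(-6\right) \left(-15\right) = 12 \left(-15\right) = -180$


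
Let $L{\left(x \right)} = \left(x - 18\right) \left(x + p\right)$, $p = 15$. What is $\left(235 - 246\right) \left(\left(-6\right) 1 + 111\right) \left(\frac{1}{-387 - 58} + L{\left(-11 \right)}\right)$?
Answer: $\frac{11924451}{89} \approx 1.3398 \cdot 10^{5}$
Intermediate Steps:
$L{\left(x \right)} = \left(-18 + x\right) \left(15 + x\right)$ ($L{\left(x \right)} = \left(x - 18\right) \left(x + 15\right) = \left(-18 + x\right) \left(15 + x\right)$)
$\left(235 - 246\right) \left(\left(-6\right) 1 + 111\right) \left(\frac{1}{-387 - 58} + L{\left(-11 \right)}\right) = \left(235 - 246\right) \left(\left(-6\right) 1 + 111\right) \left(\frac{1}{-387 - 58} - \left(237 - 121\right)\right) = - 11 \left(-6 + 111\right) \left(\frac{1}{-445} + \left(-270 + 121 + 33\right)\right) = \left(-11\right) 105 \left(- \frac{1}{445} - 116\right) = \left(-1155\right) \left(- \frac{51621}{445}\right) = \frac{11924451}{89}$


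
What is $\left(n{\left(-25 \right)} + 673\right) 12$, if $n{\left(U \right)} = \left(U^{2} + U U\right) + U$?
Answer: $22776$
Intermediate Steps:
$n{\left(U \right)} = U + 2 U^{2}$ ($n{\left(U \right)} = \left(U^{2} + U^{2}\right) + U = 2 U^{2} + U = U + 2 U^{2}$)
$\left(n{\left(-25 \right)} + 673\right) 12 = \left(- 25 \left(1 + 2 \left(-25\right)\right) + 673\right) 12 = \left(- 25 \left(1 - 50\right) + 673\right) 12 = \left(\left(-25\right) \left(-49\right) + 673\right) 12 = \left(1225 + 673\right) 12 = 1898 \cdot 12 = 22776$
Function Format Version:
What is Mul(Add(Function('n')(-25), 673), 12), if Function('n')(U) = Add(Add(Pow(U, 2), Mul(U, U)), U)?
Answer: 22776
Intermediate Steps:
Function('n')(U) = Add(U, Mul(2, Pow(U, 2))) (Function('n')(U) = Add(Add(Pow(U, 2), Pow(U, 2)), U) = Add(Mul(2, Pow(U, 2)), U) = Add(U, Mul(2, Pow(U, 2))))
Mul(Add(Function('n')(-25), 673), 12) = Mul(Add(Mul(-25, Add(1, Mul(2, -25))), 673), 12) = Mul(Add(Mul(-25, Add(1, -50)), 673), 12) = Mul(Add(Mul(-25, -49), 673), 12) = Mul(Add(1225, 673), 12) = Mul(1898, 12) = 22776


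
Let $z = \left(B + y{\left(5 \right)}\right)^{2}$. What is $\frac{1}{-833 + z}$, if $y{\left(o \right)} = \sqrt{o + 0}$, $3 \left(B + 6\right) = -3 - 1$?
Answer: $- \frac{7839}{6058238} + \frac{297 \sqrt{5}}{12116476} \approx -0.0012391$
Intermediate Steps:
$B = - \frac{22}{3}$ ($B = -6 + \frac{-3 - 1}{3} = -6 + \frac{1}{3} \left(-4\right) = -6 - \frac{4}{3} = - \frac{22}{3} \approx -7.3333$)
$y{\left(o \right)} = \sqrt{o}$
$z = \left(- \frac{22}{3} + \sqrt{5}\right)^{2} \approx 25.982$
$\frac{1}{-833 + z} = \frac{1}{-833 + \left(\frac{529}{9} - \frac{44 \sqrt{5}}{3}\right)} = \frac{1}{- \frac{6968}{9} - \frac{44 \sqrt{5}}{3}}$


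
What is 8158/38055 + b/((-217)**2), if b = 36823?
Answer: 1785451327/1791971895 ≈ 0.99636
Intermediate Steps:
8158/38055 + b/((-217)**2) = 8158/38055 + 36823/((-217)**2) = 8158*(1/38055) + 36823/47089 = 8158/38055 + 36823*(1/47089) = 8158/38055 + 36823/47089 = 1785451327/1791971895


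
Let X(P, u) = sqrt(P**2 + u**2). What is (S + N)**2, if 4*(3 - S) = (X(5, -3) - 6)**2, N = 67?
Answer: 12249/4 + 315*sqrt(34) ≈ 4899.0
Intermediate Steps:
S = 3 - (-6 + sqrt(34))**2/4 (S = 3 - (sqrt(5**2 + (-3)**2) - 6)**2/4 = 3 - (sqrt(25 + 9) - 6)**2/4 = 3 - (sqrt(34) - 6)**2/4 = 3 - (-6 + sqrt(34))**2/4 ≈ 2.9929)
(S + N)**2 = ((-29/2 + 3*sqrt(34)) + 67)**2 = (105/2 + 3*sqrt(34))**2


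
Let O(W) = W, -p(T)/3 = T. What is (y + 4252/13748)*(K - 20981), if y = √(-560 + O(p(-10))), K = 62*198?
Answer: -9253415/3437 - 8705*I*√530 ≈ -2692.3 - 2.004e+5*I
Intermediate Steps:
p(T) = -3*T
K = 12276
y = I*√530 (y = √(-560 - 3*(-10)) = √(-560 + 30) = √(-530) = I*√530 ≈ 23.022*I)
(y + 4252/13748)*(K - 20981) = (I*√530 + 4252/13748)*(12276 - 20981) = (I*√530 + 4252*(1/13748))*(-8705) = (I*√530 + 1063/3437)*(-8705) = (1063/3437 + I*√530)*(-8705) = -9253415/3437 - 8705*I*√530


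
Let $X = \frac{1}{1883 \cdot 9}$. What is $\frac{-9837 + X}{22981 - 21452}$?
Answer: $- \frac{166707638}{25911963} \approx -6.4336$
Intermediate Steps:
$X = \frac{1}{16947} \approx 5.9007 \cdot 10^{-5}$
$\frac{-9837 + X}{22981 - 21452} = \frac{-9837 + \frac{1}{16947}}{22981 - 21452} = - \frac{166707638}{16947 \cdot 1529} = \left(- \frac{166707638}{16947}\right) \frac{1}{1529} = - \frac{166707638}{25911963}$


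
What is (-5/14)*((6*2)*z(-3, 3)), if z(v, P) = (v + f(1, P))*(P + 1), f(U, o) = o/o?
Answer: 240/7 ≈ 34.286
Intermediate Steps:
f(U, o) = 1
z(v, P) = (1 + P)*(1 + v) (z(v, P) = (v + 1)*(P + 1) = (1 + v)*(1 + P) = (1 + P)*(1 + v))
(-5/14)*((6*2)*z(-3, 3)) = (-5/14)*((6*2)*(1 + 3 - 3 + 3*(-3))) = ((1/14)*(-5))*(12*(1 + 3 - 3 - 9)) = -30*(-8)/7 = -5/14*(-96) = 240/7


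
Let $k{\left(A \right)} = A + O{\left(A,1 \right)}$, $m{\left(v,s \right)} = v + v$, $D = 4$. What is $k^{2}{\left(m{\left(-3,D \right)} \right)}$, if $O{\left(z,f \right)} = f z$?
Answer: $144$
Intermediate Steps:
$m{\left(v,s \right)} = 2 v$
$k{\left(A \right)} = 2 A$ ($k{\left(A \right)} = A + 1 A = A + A = 2 A$)
$k^{2}{\left(m{\left(-3,D \right)} \right)} = \left(2 \cdot 2 \left(-3\right)\right)^{2} = \left(2 \left(-6\right)\right)^{2} = \left(-12\right)^{2} = 144$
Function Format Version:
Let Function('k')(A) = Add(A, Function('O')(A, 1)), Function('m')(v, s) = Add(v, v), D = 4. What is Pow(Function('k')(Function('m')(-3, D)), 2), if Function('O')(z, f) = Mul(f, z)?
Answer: 144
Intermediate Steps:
Function('m')(v, s) = Mul(2, v)
Function('k')(A) = Mul(2, A) (Function('k')(A) = Add(A, Mul(1, A)) = Add(A, A) = Mul(2, A))
Pow(Function('k')(Function('m')(-3, D)), 2) = Pow(Mul(2, Mul(2, -3)), 2) = Pow(Mul(2, -6), 2) = Pow(-12, 2) = 144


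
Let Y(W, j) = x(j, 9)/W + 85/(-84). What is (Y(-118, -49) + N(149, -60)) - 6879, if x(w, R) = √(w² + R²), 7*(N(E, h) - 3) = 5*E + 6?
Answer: -568657/84 - √2482/118 ≈ -6770.1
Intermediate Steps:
N(E, h) = 27/7 + 5*E/7 (N(E, h) = 3 + (5*E + 6)/7 = 3 + (6 + 5*E)/7 = 3 + (6/7 + 5*E/7) = 27/7 + 5*E/7)
x(w, R) = √(R² + w²)
Y(W, j) = -85/84 + √(81 + j²)/W (Y(W, j) = √(9² + j²)/W + 85/(-84) = √(81 + j²)/W + 85*(-1/84) = √(81 + j²)/W - 85/84 = -85/84 + √(81 + j²)/W)
(Y(-118, -49) + N(149, -60)) - 6879 = ((-85/84 + √(81 + (-49)²)/(-118)) + (27/7 + (5/7)*149)) - 6879 = ((-85/84 - √(81 + 2401)/118) + (27/7 + 745/7)) - 6879 = ((-85/84 - √2482/118) + 772/7) - 6879 = (9179/84 - √2482/118) - 6879 = -568657/84 - √2482/118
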